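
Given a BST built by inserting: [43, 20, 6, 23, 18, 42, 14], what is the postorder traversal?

Tree insertion order: [43, 20, 6, 23, 18, 42, 14]
Tree (level-order array): [43, 20, None, 6, 23, None, 18, None, 42, 14]
Postorder traversal: [14, 18, 6, 42, 23, 20, 43]


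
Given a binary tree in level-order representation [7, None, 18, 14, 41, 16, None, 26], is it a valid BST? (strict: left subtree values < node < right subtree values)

Level-order array: [7, None, 18, 14, 41, 16, None, 26]
Validate using subtree bounds (lo, hi): at each node, require lo < value < hi,
then recurse left with hi=value and right with lo=value.
Preorder trace (stopping at first violation):
  at node 7 with bounds (-inf, +inf): OK
  at node 18 with bounds (7, +inf): OK
  at node 14 with bounds (7, 18): OK
  at node 16 with bounds (7, 14): VIOLATION
Node 16 violates its bound: not (7 < 16 < 14).
Result: Not a valid BST


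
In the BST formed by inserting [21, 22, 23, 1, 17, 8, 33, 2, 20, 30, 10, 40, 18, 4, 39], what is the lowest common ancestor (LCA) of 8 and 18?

Tree insertion order: [21, 22, 23, 1, 17, 8, 33, 2, 20, 30, 10, 40, 18, 4, 39]
Tree (level-order array): [21, 1, 22, None, 17, None, 23, 8, 20, None, 33, 2, 10, 18, None, 30, 40, None, 4, None, None, None, None, None, None, 39]
In a BST, the LCA of p=8, q=18 is the first node v on the
root-to-leaf path with p <= v <= q (go left if both < v, right if both > v).
Walk from root:
  at 21: both 8 and 18 < 21, go left
  at 1: both 8 and 18 > 1, go right
  at 17: 8 <= 17 <= 18, this is the LCA
LCA = 17


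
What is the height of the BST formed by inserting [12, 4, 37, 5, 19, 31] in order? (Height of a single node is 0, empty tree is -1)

Insertion order: [12, 4, 37, 5, 19, 31]
Tree (level-order array): [12, 4, 37, None, 5, 19, None, None, None, None, 31]
Compute height bottom-up (empty subtree = -1):
  height(5) = 1 + max(-1, -1) = 0
  height(4) = 1 + max(-1, 0) = 1
  height(31) = 1 + max(-1, -1) = 0
  height(19) = 1 + max(-1, 0) = 1
  height(37) = 1 + max(1, -1) = 2
  height(12) = 1 + max(1, 2) = 3
Height = 3


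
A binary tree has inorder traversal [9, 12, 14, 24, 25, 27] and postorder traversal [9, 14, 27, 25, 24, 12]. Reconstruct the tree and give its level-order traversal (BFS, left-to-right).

Inorder:   [9, 12, 14, 24, 25, 27]
Postorder: [9, 14, 27, 25, 24, 12]
Algorithm: postorder visits root last, so walk postorder right-to-left;
each value is the root of the current inorder slice — split it at that
value, recurse on the right subtree first, then the left.
Recursive splits:
  root=12; inorder splits into left=[9], right=[14, 24, 25, 27]
  root=24; inorder splits into left=[14], right=[25, 27]
  root=25; inorder splits into left=[], right=[27]
  root=27; inorder splits into left=[], right=[]
  root=14; inorder splits into left=[], right=[]
  root=9; inorder splits into left=[], right=[]
Reconstructed level-order: [12, 9, 24, 14, 25, 27]


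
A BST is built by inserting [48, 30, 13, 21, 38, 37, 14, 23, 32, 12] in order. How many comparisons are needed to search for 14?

Search path for 14: 48 -> 30 -> 13 -> 21 -> 14
Found: True
Comparisons: 5


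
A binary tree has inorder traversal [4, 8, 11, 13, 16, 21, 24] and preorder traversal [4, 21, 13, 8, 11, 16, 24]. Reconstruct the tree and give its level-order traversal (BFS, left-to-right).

Inorder:  [4, 8, 11, 13, 16, 21, 24]
Preorder: [4, 21, 13, 8, 11, 16, 24]
Algorithm: preorder visits root first, so consume preorder in order;
for each root, split the current inorder slice at that value into
left-subtree inorder and right-subtree inorder, then recurse.
Recursive splits:
  root=4; inorder splits into left=[], right=[8, 11, 13, 16, 21, 24]
  root=21; inorder splits into left=[8, 11, 13, 16], right=[24]
  root=13; inorder splits into left=[8, 11], right=[16]
  root=8; inorder splits into left=[], right=[11]
  root=11; inorder splits into left=[], right=[]
  root=16; inorder splits into left=[], right=[]
  root=24; inorder splits into left=[], right=[]
Reconstructed level-order: [4, 21, 13, 24, 8, 16, 11]


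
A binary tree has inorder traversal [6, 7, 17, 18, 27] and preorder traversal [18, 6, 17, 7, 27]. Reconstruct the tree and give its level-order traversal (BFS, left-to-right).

Inorder:  [6, 7, 17, 18, 27]
Preorder: [18, 6, 17, 7, 27]
Algorithm: preorder visits root first, so consume preorder in order;
for each root, split the current inorder slice at that value into
left-subtree inorder and right-subtree inorder, then recurse.
Recursive splits:
  root=18; inorder splits into left=[6, 7, 17], right=[27]
  root=6; inorder splits into left=[], right=[7, 17]
  root=17; inorder splits into left=[7], right=[]
  root=7; inorder splits into left=[], right=[]
  root=27; inorder splits into left=[], right=[]
Reconstructed level-order: [18, 6, 27, 17, 7]


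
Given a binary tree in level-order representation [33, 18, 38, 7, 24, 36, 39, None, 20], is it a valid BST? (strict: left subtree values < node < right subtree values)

Level-order array: [33, 18, 38, 7, 24, 36, 39, None, 20]
Validate using subtree bounds (lo, hi): at each node, require lo < value < hi,
then recurse left with hi=value and right with lo=value.
Preorder trace (stopping at first violation):
  at node 33 with bounds (-inf, +inf): OK
  at node 18 with bounds (-inf, 33): OK
  at node 7 with bounds (-inf, 18): OK
  at node 20 with bounds (7, 18): VIOLATION
Node 20 violates its bound: not (7 < 20 < 18).
Result: Not a valid BST


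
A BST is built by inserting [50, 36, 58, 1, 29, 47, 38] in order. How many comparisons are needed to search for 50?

Search path for 50: 50
Found: True
Comparisons: 1


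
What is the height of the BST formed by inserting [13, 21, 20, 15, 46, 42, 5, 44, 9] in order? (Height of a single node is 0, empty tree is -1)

Insertion order: [13, 21, 20, 15, 46, 42, 5, 44, 9]
Tree (level-order array): [13, 5, 21, None, 9, 20, 46, None, None, 15, None, 42, None, None, None, None, 44]
Compute height bottom-up (empty subtree = -1):
  height(9) = 1 + max(-1, -1) = 0
  height(5) = 1 + max(-1, 0) = 1
  height(15) = 1 + max(-1, -1) = 0
  height(20) = 1 + max(0, -1) = 1
  height(44) = 1 + max(-1, -1) = 0
  height(42) = 1 + max(-1, 0) = 1
  height(46) = 1 + max(1, -1) = 2
  height(21) = 1 + max(1, 2) = 3
  height(13) = 1 + max(1, 3) = 4
Height = 4


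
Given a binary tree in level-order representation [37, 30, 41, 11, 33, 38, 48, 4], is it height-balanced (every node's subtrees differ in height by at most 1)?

Tree (level-order array): [37, 30, 41, 11, 33, 38, 48, 4]
Definition: a tree is height-balanced if, at every node, |h(left) - h(right)| <= 1 (empty subtree has height -1).
Bottom-up per-node check:
  node 4: h_left=-1, h_right=-1, diff=0 [OK], height=0
  node 11: h_left=0, h_right=-1, diff=1 [OK], height=1
  node 33: h_left=-1, h_right=-1, diff=0 [OK], height=0
  node 30: h_left=1, h_right=0, diff=1 [OK], height=2
  node 38: h_left=-1, h_right=-1, diff=0 [OK], height=0
  node 48: h_left=-1, h_right=-1, diff=0 [OK], height=0
  node 41: h_left=0, h_right=0, diff=0 [OK], height=1
  node 37: h_left=2, h_right=1, diff=1 [OK], height=3
All nodes satisfy the balance condition.
Result: Balanced


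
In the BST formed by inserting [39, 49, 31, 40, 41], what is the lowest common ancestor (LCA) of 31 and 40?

Tree insertion order: [39, 49, 31, 40, 41]
Tree (level-order array): [39, 31, 49, None, None, 40, None, None, 41]
In a BST, the LCA of p=31, q=40 is the first node v on the
root-to-leaf path with p <= v <= q (go left if both < v, right if both > v).
Walk from root:
  at 39: 31 <= 39 <= 40, this is the LCA
LCA = 39


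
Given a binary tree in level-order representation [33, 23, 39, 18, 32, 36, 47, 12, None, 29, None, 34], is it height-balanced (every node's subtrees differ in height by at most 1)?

Tree (level-order array): [33, 23, 39, 18, 32, 36, 47, 12, None, 29, None, 34]
Definition: a tree is height-balanced if, at every node, |h(left) - h(right)| <= 1 (empty subtree has height -1).
Bottom-up per-node check:
  node 12: h_left=-1, h_right=-1, diff=0 [OK], height=0
  node 18: h_left=0, h_right=-1, diff=1 [OK], height=1
  node 29: h_left=-1, h_right=-1, diff=0 [OK], height=0
  node 32: h_left=0, h_right=-1, diff=1 [OK], height=1
  node 23: h_left=1, h_right=1, diff=0 [OK], height=2
  node 34: h_left=-1, h_right=-1, diff=0 [OK], height=0
  node 36: h_left=0, h_right=-1, diff=1 [OK], height=1
  node 47: h_left=-1, h_right=-1, diff=0 [OK], height=0
  node 39: h_left=1, h_right=0, diff=1 [OK], height=2
  node 33: h_left=2, h_right=2, diff=0 [OK], height=3
All nodes satisfy the balance condition.
Result: Balanced


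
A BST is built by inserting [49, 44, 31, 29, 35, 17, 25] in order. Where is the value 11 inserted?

Starting tree (level order): [49, 44, None, 31, None, 29, 35, 17, None, None, None, None, 25]
Insertion path: 49 -> 44 -> 31 -> 29 -> 17
Result: insert 11 as left child of 17
Final tree (level order): [49, 44, None, 31, None, 29, 35, 17, None, None, None, 11, 25]


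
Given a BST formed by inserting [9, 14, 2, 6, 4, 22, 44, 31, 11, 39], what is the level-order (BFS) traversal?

Tree insertion order: [9, 14, 2, 6, 4, 22, 44, 31, 11, 39]
Tree (level-order array): [9, 2, 14, None, 6, 11, 22, 4, None, None, None, None, 44, None, None, 31, None, None, 39]
BFS from the root, enqueuing left then right child of each popped node:
  queue [9] -> pop 9, enqueue [2, 14], visited so far: [9]
  queue [2, 14] -> pop 2, enqueue [6], visited so far: [9, 2]
  queue [14, 6] -> pop 14, enqueue [11, 22], visited so far: [9, 2, 14]
  queue [6, 11, 22] -> pop 6, enqueue [4], visited so far: [9, 2, 14, 6]
  queue [11, 22, 4] -> pop 11, enqueue [none], visited so far: [9, 2, 14, 6, 11]
  queue [22, 4] -> pop 22, enqueue [44], visited so far: [9, 2, 14, 6, 11, 22]
  queue [4, 44] -> pop 4, enqueue [none], visited so far: [9, 2, 14, 6, 11, 22, 4]
  queue [44] -> pop 44, enqueue [31], visited so far: [9, 2, 14, 6, 11, 22, 4, 44]
  queue [31] -> pop 31, enqueue [39], visited so far: [9, 2, 14, 6, 11, 22, 4, 44, 31]
  queue [39] -> pop 39, enqueue [none], visited so far: [9, 2, 14, 6, 11, 22, 4, 44, 31, 39]
Result: [9, 2, 14, 6, 11, 22, 4, 44, 31, 39]


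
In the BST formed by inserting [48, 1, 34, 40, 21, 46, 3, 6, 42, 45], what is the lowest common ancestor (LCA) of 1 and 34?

Tree insertion order: [48, 1, 34, 40, 21, 46, 3, 6, 42, 45]
Tree (level-order array): [48, 1, None, None, 34, 21, 40, 3, None, None, 46, None, 6, 42, None, None, None, None, 45]
In a BST, the LCA of p=1, q=34 is the first node v on the
root-to-leaf path with p <= v <= q (go left if both < v, right if both > v).
Walk from root:
  at 48: both 1 and 34 < 48, go left
  at 1: 1 <= 1 <= 34, this is the LCA
LCA = 1


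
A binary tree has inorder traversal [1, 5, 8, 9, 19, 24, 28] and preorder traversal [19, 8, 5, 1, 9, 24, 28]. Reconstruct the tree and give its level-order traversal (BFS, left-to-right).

Inorder:  [1, 5, 8, 9, 19, 24, 28]
Preorder: [19, 8, 5, 1, 9, 24, 28]
Algorithm: preorder visits root first, so consume preorder in order;
for each root, split the current inorder slice at that value into
left-subtree inorder and right-subtree inorder, then recurse.
Recursive splits:
  root=19; inorder splits into left=[1, 5, 8, 9], right=[24, 28]
  root=8; inorder splits into left=[1, 5], right=[9]
  root=5; inorder splits into left=[1], right=[]
  root=1; inorder splits into left=[], right=[]
  root=9; inorder splits into left=[], right=[]
  root=24; inorder splits into left=[], right=[28]
  root=28; inorder splits into left=[], right=[]
Reconstructed level-order: [19, 8, 24, 5, 9, 28, 1]


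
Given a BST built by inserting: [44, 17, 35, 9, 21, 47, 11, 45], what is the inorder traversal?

Tree insertion order: [44, 17, 35, 9, 21, 47, 11, 45]
Tree (level-order array): [44, 17, 47, 9, 35, 45, None, None, 11, 21]
Inorder traversal: [9, 11, 17, 21, 35, 44, 45, 47]


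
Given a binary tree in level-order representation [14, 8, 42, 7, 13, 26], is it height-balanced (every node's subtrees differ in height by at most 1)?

Tree (level-order array): [14, 8, 42, 7, 13, 26]
Definition: a tree is height-balanced if, at every node, |h(left) - h(right)| <= 1 (empty subtree has height -1).
Bottom-up per-node check:
  node 7: h_left=-1, h_right=-1, diff=0 [OK], height=0
  node 13: h_left=-1, h_right=-1, diff=0 [OK], height=0
  node 8: h_left=0, h_right=0, diff=0 [OK], height=1
  node 26: h_left=-1, h_right=-1, diff=0 [OK], height=0
  node 42: h_left=0, h_right=-1, diff=1 [OK], height=1
  node 14: h_left=1, h_right=1, diff=0 [OK], height=2
All nodes satisfy the balance condition.
Result: Balanced


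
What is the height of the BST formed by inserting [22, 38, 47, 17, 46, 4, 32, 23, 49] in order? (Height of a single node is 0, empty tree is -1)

Insertion order: [22, 38, 47, 17, 46, 4, 32, 23, 49]
Tree (level-order array): [22, 17, 38, 4, None, 32, 47, None, None, 23, None, 46, 49]
Compute height bottom-up (empty subtree = -1):
  height(4) = 1 + max(-1, -1) = 0
  height(17) = 1 + max(0, -1) = 1
  height(23) = 1 + max(-1, -1) = 0
  height(32) = 1 + max(0, -1) = 1
  height(46) = 1 + max(-1, -1) = 0
  height(49) = 1 + max(-1, -1) = 0
  height(47) = 1 + max(0, 0) = 1
  height(38) = 1 + max(1, 1) = 2
  height(22) = 1 + max(1, 2) = 3
Height = 3


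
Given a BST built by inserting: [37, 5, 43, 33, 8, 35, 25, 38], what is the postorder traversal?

Tree insertion order: [37, 5, 43, 33, 8, 35, 25, 38]
Tree (level-order array): [37, 5, 43, None, 33, 38, None, 8, 35, None, None, None, 25]
Postorder traversal: [25, 8, 35, 33, 5, 38, 43, 37]


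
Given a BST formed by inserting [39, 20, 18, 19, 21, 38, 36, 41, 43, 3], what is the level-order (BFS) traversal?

Tree insertion order: [39, 20, 18, 19, 21, 38, 36, 41, 43, 3]
Tree (level-order array): [39, 20, 41, 18, 21, None, 43, 3, 19, None, 38, None, None, None, None, None, None, 36]
BFS from the root, enqueuing left then right child of each popped node:
  queue [39] -> pop 39, enqueue [20, 41], visited so far: [39]
  queue [20, 41] -> pop 20, enqueue [18, 21], visited so far: [39, 20]
  queue [41, 18, 21] -> pop 41, enqueue [43], visited so far: [39, 20, 41]
  queue [18, 21, 43] -> pop 18, enqueue [3, 19], visited so far: [39, 20, 41, 18]
  queue [21, 43, 3, 19] -> pop 21, enqueue [38], visited so far: [39, 20, 41, 18, 21]
  queue [43, 3, 19, 38] -> pop 43, enqueue [none], visited so far: [39, 20, 41, 18, 21, 43]
  queue [3, 19, 38] -> pop 3, enqueue [none], visited so far: [39, 20, 41, 18, 21, 43, 3]
  queue [19, 38] -> pop 19, enqueue [none], visited so far: [39, 20, 41, 18, 21, 43, 3, 19]
  queue [38] -> pop 38, enqueue [36], visited so far: [39, 20, 41, 18, 21, 43, 3, 19, 38]
  queue [36] -> pop 36, enqueue [none], visited so far: [39, 20, 41, 18, 21, 43, 3, 19, 38, 36]
Result: [39, 20, 41, 18, 21, 43, 3, 19, 38, 36]


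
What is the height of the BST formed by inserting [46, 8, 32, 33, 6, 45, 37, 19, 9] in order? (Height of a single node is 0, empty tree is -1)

Insertion order: [46, 8, 32, 33, 6, 45, 37, 19, 9]
Tree (level-order array): [46, 8, None, 6, 32, None, None, 19, 33, 9, None, None, 45, None, None, 37]
Compute height bottom-up (empty subtree = -1):
  height(6) = 1 + max(-1, -1) = 0
  height(9) = 1 + max(-1, -1) = 0
  height(19) = 1 + max(0, -1) = 1
  height(37) = 1 + max(-1, -1) = 0
  height(45) = 1 + max(0, -1) = 1
  height(33) = 1 + max(-1, 1) = 2
  height(32) = 1 + max(1, 2) = 3
  height(8) = 1 + max(0, 3) = 4
  height(46) = 1 + max(4, -1) = 5
Height = 5


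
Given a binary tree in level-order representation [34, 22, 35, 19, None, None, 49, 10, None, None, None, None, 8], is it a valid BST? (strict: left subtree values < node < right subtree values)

Level-order array: [34, 22, 35, 19, None, None, 49, 10, None, None, None, None, 8]
Validate using subtree bounds (lo, hi): at each node, require lo < value < hi,
then recurse left with hi=value and right with lo=value.
Preorder trace (stopping at first violation):
  at node 34 with bounds (-inf, +inf): OK
  at node 22 with bounds (-inf, 34): OK
  at node 19 with bounds (-inf, 22): OK
  at node 10 with bounds (-inf, 19): OK
  at node 8 with bounds (10, 19): VIOLATION
Node 8 violates its bound: not (10 < 8 < 19).
Result: Not a valid BST


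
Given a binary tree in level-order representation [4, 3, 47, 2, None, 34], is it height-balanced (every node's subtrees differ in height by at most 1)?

Tree (level-order array): [4, 3, 47, 2, None, 34]
Definition: a tree is height-balanced if, at every node, |h(left) - h(right)| <= 1 (empty subtree has height -1).
Bottom-up per-node check:
  node 2: h_left=-1, h_right=-1, diff=0 [OK], height=0
  node 3: h_left=0, h_right=-1, diff=1 [OK], height=1
  node 34: h_left=-1, h_right=-1, diff=0 [OK], height=0
  node 47: h_left=0, h_right=-1, diff=1 [OK], height=1
  node 4: h_left=1, h_right=1, diff=0 [OK], height=2
All nodes satisfy the balance condition.
Result: Balanced


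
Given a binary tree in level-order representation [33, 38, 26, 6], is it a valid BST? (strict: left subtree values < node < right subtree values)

Level-order array: [33, 38, 26, 6]
Validate using subtree bounds (lo, hi): at each node, require lo < value < hi,
then recurse left with hi=value and right with lo=value.
Preorder trace (stopping at first violation):
  at node 33 with bounds (-inf, +inf): OK
  at node 38 with bounds (-inf, 33): VIOLATION
Node 38 violates its bound: not (-inf < 38 < 33).
Result: Not a valid BST


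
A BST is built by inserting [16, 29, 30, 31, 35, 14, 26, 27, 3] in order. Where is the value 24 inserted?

Starting tree (level order): [16, 14, 29, 3, None, 26, 30, None, None, None, 27, None, 31, None, None, None, 35]
Insertion path: 16 -> 29 -> 26
Result: insert 24 as left child of 26
Final tree (level order): [16, 14, 29, 3, None, 26, 30, None, None, 24, 27, None, 31, None, None, None, None, None, 35]


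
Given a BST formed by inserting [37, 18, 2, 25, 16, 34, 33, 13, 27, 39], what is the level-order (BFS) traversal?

Tree insertion order: [37, 18, 2, 25, 16, 34, 33, 13, 27, 39]
Tree (level-order array): [37, 18, 39, 2, 25, None, None, None, 16, None, 34, 13, None, 33, None, None, None, 27]
BFS from the root, enqueuing left then right child of each popped node:
  queue [37] -> pop 37, enqueue [18, 39], visited so far: [37]
  queue [18, 39] -> pop 18, enqueue [2, 25], visited so far: [37, 18]
  queue [39, 2, 25] -> pop 39, enqueue [none], visited so far: [37, 18, 39]
  queue [2, 25] -> pop 2, enqueue [16], visited so far: [37, 18, 39, 2]
  queue [25, 16] -> pop 25, enqueue [34], visited so far: [37, 18, 39, 2, 25]
  queue [16, 34] -> pop 16, enqueue [13], visited so far: [37, 18, 39, 2, 25, 16]
  queue [34, 13] -> pop 34, enqueue [33], visited so far: [37, 18, 39, 2, 25, 16, 34]
  queue [13, 33] -> pop 13, enqueue [none], visited so far: [37, 18, 39, 2, 25, 16, 34, 13]
  queue [33] -> pop 33, enqueue [27], visited so far: [37, 18, 39, 2, 25, 16, 34, 13, 33]
  queue [27] -> pop 27, enqueue [none], visited so far: [37, 18, 39, 2, 25, 16, 34, 13, 33, 27]
Result: [37, 18, 39, 2, 25, 16, 34, 13, 33, 27]


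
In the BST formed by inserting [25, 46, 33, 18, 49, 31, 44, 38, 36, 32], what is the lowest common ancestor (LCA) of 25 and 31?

Tree insertion order: [25, 46, 33, 18, 49, 31, 44, 38, 36, 32]
Tree (level-order array): [25, 18, 46, None, None, 33, 49, 31, 44, None, None, None, 32, 38, None, None, None, 36]
In a BST, the LCA of p=25, q=31 is the first node v on the
root-to-leaf path with p <= v <= q (go left if both < v, right if both > v).
Walk from root:
  at 25: 25 <= 25 <= 31, this is the LCA
LCA = 25


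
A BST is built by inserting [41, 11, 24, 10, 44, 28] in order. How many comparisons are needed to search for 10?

Search path for 10: 41 -> 11 -> 10
Found: True
Comparisons: 3


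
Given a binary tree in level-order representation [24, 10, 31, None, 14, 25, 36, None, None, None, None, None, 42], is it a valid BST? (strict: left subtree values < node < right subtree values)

Level-order array: [24, 10, 31, None, 14, 25, 36, None, None, None, None, None, 42]
Validate using subtree bounds (lo, hi): at each node, require lo < value < hi,
then recurse left with hi=value and right with lo=value.
Preorder trace (stopping at first violation):
  at node 24 with bounds (-inf, +inf): OK
  at node 10 with bounds (-inf, 24): OK
  at node 14 with bounds (10, 24): OK
  at node 31 with bounds (24, +inf): OK
  at node 25 with bounds (24, 31): OK
  at node 36 with bounds (31, +inf): OK
  at node 42 with bounds (36, +inf): OK
No violation found at any node.
Result: Valid BST


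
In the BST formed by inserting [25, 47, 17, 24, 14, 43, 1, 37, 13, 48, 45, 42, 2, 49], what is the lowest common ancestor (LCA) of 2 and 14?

Tree insertion order: [25, 47, 17, 24, 14, 43, 1, 37, 13, 48, 45, 42, 2, 49]
Tree (level-order array): [25, 17, 47, 14, 24, 43, 48, 1, None, None, None, 37, 45, None, 49, None, 13, None, 42, None, None, None, None, 2]
In a BST, the LCA of p=2, q=14 is the first node v on the
root-to-leaf path with p <= v <= q (go left if both < v, right if both > v).
Walk from root:
  at 25: both 2 and 14 < 25, go left
  at 17: both 2 and 14 < 17, go left
  at 14: 2 <= 14 <= 14, this is the LCA
LCA = 14


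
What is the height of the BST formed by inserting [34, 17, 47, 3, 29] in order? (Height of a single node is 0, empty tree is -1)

Insertion order: [34, 17, 47, 3, 29]
Tree (level-order array): [34, 17, 47, 3, 29]
Compute height bottom-up (empty subtree = -1):
  height(3) = 1 + max(-1, -1) = 0
  height(29) = 1 + max(-1, -1) = 0
  height(17) = 1 + max(0, 0) = 1
  height(47) = 1 + max(-1, -1) = 0
  height(34) = 1 + max(1, 0) = 2
Height = 2


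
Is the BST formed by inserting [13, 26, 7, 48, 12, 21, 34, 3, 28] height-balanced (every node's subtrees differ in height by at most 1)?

Tree (level-order array): [13, 7, 26, 3, 12, 21, 48, None, None, None, None, None, None, 34, None, 28]
Definition: a tree is height-balanced if, at every node, |h(left) - h(right)| <= 1 (empty subtree has height -1).
Bottom-up per-node check:
  node 3: h_left=-1, h_right=-1, diff=0 [OK], height=0
  node 12: h_left=-1, h_right=-1, diff=0 [OK], height=0
  node 7: h_left=0, h_right=0, diff=0 [OK], height=1
  node 21: h_left=-1, h_right=-1, diff=0 [OK], height=0
  node 28: h_left=-1, h_right=-1, diff=0 [OK], height=0
  node 34: h_left=0, h_right=-1, diff=1 [OK], height=1
  node 48: h_left=1, h_right=-1, diff=2 [FAIL (|1--1|=2 > 1)], height=2
  node 26: h_left=0, h_right=2, diff=2 [FAIL (|0-2|=2 > 1)], height=3
  node 13: h_left=1, h_right=3, diff=2 [FAIL (|1-3|=2 > 1)], height=4
Node 48 violates the condition: |1 - -1| = 2 > 1.
Result: Not balanced


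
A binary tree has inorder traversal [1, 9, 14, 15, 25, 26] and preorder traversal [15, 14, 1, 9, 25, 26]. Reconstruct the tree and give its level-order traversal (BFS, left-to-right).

Inorder:  [1, 9, 14, 15, 25, 26]
Preorder: [15, 14, 1, 9, 25, 26]
Algorithm: preorder visits root first, so consume preorder in order;
for each root, split the current inorder slice at that value into
left-subtree inorder and right-subtree inorder, then recurse.
Recursive splits:
  root=15; inorder splits into left=[1, 9, 14], right=[25, 26]
  root=14; inorder splits into left=[1, 9], right=[]
  root=1; inorder splits into left=[], right=[9]
  root=9; inorder splits into left=[], right=[]
  root=25; inorder splits into left=[], right=[26]
  root=26; inorder splits into left=[], right=[]
Reconstructed level-order: [15, 14, 25, 1, 26, 9]


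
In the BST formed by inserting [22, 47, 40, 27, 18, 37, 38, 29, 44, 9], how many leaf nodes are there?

Tree built from: [22, 47, 40, 27, 18, 37, 38, 29, 44, 9]
Tree (level-order array): [22, 18, 47, 9, None, 40, None, None, None, 27, 44, None, 37, None, None, 29, 38]
Rule: A leaf has 0 children.
Per-node child counts:
  node 22: 2 child(ren)
  node 18: 1 child(ren)
  node 9: 0 child(ren)
  node 47: 1 child(ren)
  node 40: 2 child(ren)
  node 27: 1 child(ren)
  node 37: 2 child(ren)
  node 29: 0 child(ren)
  node 38: 0 child(ren)
  node 44: 0 child(ren)
Matching nodes: [9, 29, 38, 44]
Count of leaf nodes: 4


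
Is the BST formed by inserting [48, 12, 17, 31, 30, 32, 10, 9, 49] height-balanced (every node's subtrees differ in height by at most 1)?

Tree (level-order array): [48, 12, 49, 10, 17, None, None, 9, None, None, 31, None, None, 30, 32]
Definition: a tree is height-balanced if, at every node, |h(left) - h(right)| <= 1 (empty subtree has height -1).
Bottom-up per-node check:
  node 9: h_left=-1, h_right=-1, diff=0 [OK], height=0
  node 10: h_left=0, h_right=-1, diff=1 [OK], height=1
  node 30: h_left=-1, h_right=-1, diff=0 [OK], height=0
  node 32: h_left=-1, h_right=-1, diff=0 [OK], height=0
  node 31: h_left=0, h_right=0, diff=0 [OK], height=1
  node 17: h_left=-1, h_right=1, diff=2 [FAIL (|-1-1|=2 > 1)], height=2
  node 12: h_left=1, h_right=2, diff=1 [OK], height=3
  node 49: h_left=-1, h_right=-1, diff=0 [OK], height=0
  node 48: h_left=3, h_right=0, diff=3 [FAIL (|3-0|=3 > 1)], height=4
Node 17 violates the condition: |-1 - 1| = 2 > 1.
Result: Not balanced


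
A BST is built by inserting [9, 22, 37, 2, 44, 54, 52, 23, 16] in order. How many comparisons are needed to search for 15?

Search path for 15: 9 -> 22 -> 16
Found: False
Comparisons: 3


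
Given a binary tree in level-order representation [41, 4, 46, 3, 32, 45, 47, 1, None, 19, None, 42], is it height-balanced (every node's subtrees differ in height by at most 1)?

Tree (level-order array): [41, 4, 46, 3, 32, 45, 47, 1, None, 19, None, 42]
Definition: a tree is height-balanced if, at every node, |h(left) - h(right)| <= 1 (empty subtree has height -1).
Bottom-up per-node check:
  node 1: h_left=-1, h_right=-1, diff=0 [OK], height=0
  node 3: h_left=0, h_right=-1, diff=1 [OK], height=1
  node 19: h_left=-1, h_right=-1, diff=0 [OK], height=0
  node 32: h_left=0, h_right=-1, diff=1 [OK], height=1
  node 4: h_left=1, h_right=1, diff=0 [OK], height=2
  node 42: h_left=-1, h_right=-1, diff=0 [OK], height=0
  node 45: h_left=0, h_right=-1, diff=1 [OK], height=1
  node 47: h_left=-1, h_right=-1, diff=0 [OK], height=0
  node 46: h_left=1, h_right=0, diff=1 [OK], height=2
  node 41: h_left=2, h_right=2, diff=0 [OK], height=3
All nodes satisfy the balance condition.
Result: Balanced


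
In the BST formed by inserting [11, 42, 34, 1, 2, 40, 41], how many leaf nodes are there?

Tree built from: [11, 42, 34, 1, 2, 40, 41]
Tree (level-order array): [11, 1, 42, None, 2, 34, None, None, None, None, 40, None, 41]
Rule: A leaf has 0 children.
Per-node child counts:
  node 11: 2 child(ren)
  node 1: 1 child(ren)
  node 2: 0 child(ren)
  node 42: 1 child(ren)
  node 34: 1 child(ren)
  node 40: 1 child(ren)
  node 41: 0 child(ren)
Matching nodes: [2, 41]
Count of leaf nodes: 2


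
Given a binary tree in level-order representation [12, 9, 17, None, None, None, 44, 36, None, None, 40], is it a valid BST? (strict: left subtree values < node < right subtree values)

Level-order array: [12, 9, 17, None, None, None, 44, 36, None, None, 40]
Validate using subtree bounds (lo, hi): at each node, require lo < value < hi,
then recurse left with hi=value and right with lo=value.
Preorder trace (stopping at first violation):
  at node 12 with bounds (-inf, +inf): OK
  at node 9 with bounds (-inf, 12): OK
  at node 17 with bounds (12, +inf): OK
  at node 44 with bounds (17, +inf): OK
  at node 36 with bounds (17, 44): OK
  at node 40 with bounds (36, 44): OK
No violation found at any node.
Result: Valid BST


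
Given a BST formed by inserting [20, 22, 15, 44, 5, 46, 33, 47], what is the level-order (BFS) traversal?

Tree insertion order: [20, 22, 15, 44, 5, 46, 33, 47]
Tree (level-order array): [20, 15, 22, 5, None, None, 44, None, None, 33, 46, None, None, None, 47]
BFS from the root, enqueuing left then right child of each popped node:
  queue [20] -> pop 20, enqueue [15, 22], visited so far: [20]
  queue [15, 22] -> pop 15, enqueue [5], visited so far: [20, 15]
  queue [22, 5] -> pop 22, enqueue [44], visited so far: [20, 15, 22]
  queue [5, 44] -> pop 5, enqueue [none], visited so far: [20, 15, 22, 5]
  queue [44] -> pop 44, enqueue [33, 46], visited so far: [20, 15, 22, 5, 44]
  queue [33, 46] -> pop 33, enqueue [none], visited so far: [20, 15, 22, 5, 44, 33]
  queue [46] -> pop 46, enqueue [47], visited so far: [20, 15, 22, 5, 44, 33, 46]
  queue [47] -> pop 47, enqueue [none], visited so far: [20, 15, 22, 5, 44, 33, 46, 47]
Result: [20, 15, 22, 5, 44, 33, 46, 47]


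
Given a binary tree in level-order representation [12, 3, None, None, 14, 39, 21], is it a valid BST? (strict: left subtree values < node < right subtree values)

Level-order array: [12, 3, None, None, 14, 39, 21]
Validate using subtree bounds (lo, hi): at each node, require lo < value < hi,
then recurse left with hi=value and right with lo=value.
Preorder trace (stopping at first violation):
  at node 12 with bounds (-inf, +inf): OK
  at node 3 with bounds (-inf, 12): OK
  at node 14 with bounds (3, 12): VIOLATION
Node 14 violates its bound: not (3 < 14 < 12).
Result: Not a valid BST


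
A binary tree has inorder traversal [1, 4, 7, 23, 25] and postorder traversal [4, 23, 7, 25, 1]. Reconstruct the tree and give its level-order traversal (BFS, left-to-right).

Inorder:   [1, 4, 7, 23, 25]
Postorder: [4, 23, 7, 25, 1]
Algorithm: postorder visits root last, so walk postorder right-to-left;
each value is the root of the current inorder slice — split it at that
value, recurse on the right subtree first, then the left.
Recursive splits:
  root=1; inorder splits into left=[], right=[4, 7, 23, 25]
  root=25; inorder splits into left=[4, 7, 23], right=[]
  root=7; inorder splits into left=[4], right=[23]
  root=23; inorder splits into left=[], right=[]
  root=4; inorder splits into left=[], right=[]
Reconstructed level-order: [1, 25, 7, 4, 23]


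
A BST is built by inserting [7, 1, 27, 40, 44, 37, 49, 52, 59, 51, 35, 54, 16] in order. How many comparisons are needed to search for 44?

Search path for 44: 7 -> 27 -> 40 -> 44
Found: True
Comparisons: 4


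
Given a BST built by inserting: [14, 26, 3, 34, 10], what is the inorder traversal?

Tree insertion order: [14, 26, 3, 34, 10]
Tree (level-order array): [14, 3, 26, None, 10, None, 34]
Inorder traversal: [3, 10, 14, 26, 34]


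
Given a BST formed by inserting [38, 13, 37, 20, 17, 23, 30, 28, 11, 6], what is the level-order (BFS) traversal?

Tree insertion order: [38, 13, 37, 20, 17, 23, 30, 28, 11, 6]
Tree (level-order array): [38, 13, None, 11, 37, 6, None, 20, None, None, None, 17, 23, None, None, None, 30, 28]
BFS from the root, enqueuing left then right child of each popped node:
  queue [38] -> pop 38, enqueue [13], visited so far: [38]
  queue [13] -> pop 13, enqueue [11, 37], visited so far: [38, 13]
  queue [11, 37] -> pop 11, enqueue [6], visited so far: [38, 13, 11]
  queue [37, 6] -> pop 37, enqueue [20], visited so far: [38, 13, 11, 37]
  queue [6, 20] -> pop 6, enqueue [none], visited so far: [38, 13, 11, 37, 6]
  queue [20] -> pop 20, enqueue [17, 23], visited so far: [38, 13, 11, 37, 6, 20]
  queue [17, 23] -> pop 17, enqueue [none], visited so far: [38, 13, 11, 37, 6, 20, 17]
  queue [23] -> pop 23, enqueue [30], visited so far: [38, 13, 11, 37, 6, 20, 17, 23]
  queue [30] -> pop 30, enqueue [28], visited so far: [38, 13, 11, 37, 6, 20, 17, 23, 30]
  queue [28] -> pop 28, enqueue [none], visited so far: [38, 13, 11, 37, 6, 20, 17, 23, 30, 28]
Result: [38, 13, 11, 37, 6, 20, 17, 23, 30, 28]


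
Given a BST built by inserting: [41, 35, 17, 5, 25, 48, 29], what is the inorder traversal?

Tree insertion order: [41, 35, 17, 5, 25, 48, 29]
Tree (level-order array): [41, 35, 48, 17, None, None, None, 5, 25, None, None, None, 29]
Inorder traversal: [5, 17, 25, 29, 35, 41, 48]


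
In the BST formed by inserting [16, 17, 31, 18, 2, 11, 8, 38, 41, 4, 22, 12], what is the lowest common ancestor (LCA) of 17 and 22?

Tree insertion order: [16, 17, 31, 18, 2, 11, 8, 38, 41, 4, 22, 12]
Tree (level-order array): [16, 2, 17, None, 11, None, 31, 8, 12, 18, 38, 4, None, None, None, None, 22, None, 41]
In a BST, the LCA of p=17, q=22 is the first node v on the
root-to-leaf path with p <= v <= q (go left if both < v, right if both > v).
Walk from root:
  at 16: both 17 and 22 > 16, go right
  at 17: 17 <= 17 <= 22, this is the LCA
LCA = 17


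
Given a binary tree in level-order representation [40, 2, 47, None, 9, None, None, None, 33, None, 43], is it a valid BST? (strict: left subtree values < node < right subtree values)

Level-order array: [40, 2, 47, None, 9, None, None, None, 33, None, 43]
Validate using subtree bounds (lo, hi): at each node, require lo < value < hi,
then recurse left with hi=value and right with lo=value.
Preorder trace (stopping at first violation):
  at node 40 with bounds (-inf, +inf): OK
  at node 2 with bounds (-inf, 40): OK
  at node 9 with bounds (2, 40): OK
  at node 33 with bounds (9, 40): OK
  at node 43 with bounds (33, 40): VIOLATION
Node 43 violates its bound: not (33 < 43 < 40).
Result: Not a valid BST


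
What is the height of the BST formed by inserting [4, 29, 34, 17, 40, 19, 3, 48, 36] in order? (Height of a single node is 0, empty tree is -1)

Insertion order: [4, 29, 34, 17, 40, 19, 3, 48, 36]
Tree (level-order array): [4, 3, 29, None, None, 17, 34, None, 19, None, 40, None, None, 36, 48]
Compute height bottom-up (empty subtree = -1):
  height(3) = 1 + max(-1, -1) = 0
  height(19) = 1 + max(-1, -1) = 0
  height(17) = 1 + max(-1, 0) = 1
  height(36) = 1 + max(-1, -1) = 0
  height(48) = 1 + max(-1, -1) = 0
  height(40) = 1 + max(0, 0) = 1
  height(34) = 1 + max(-1, 1) = 2
  height(29) = 1 + max(1, 2) = 3
  height(4) = 1 + max(0, 3) = 4
Height = 4


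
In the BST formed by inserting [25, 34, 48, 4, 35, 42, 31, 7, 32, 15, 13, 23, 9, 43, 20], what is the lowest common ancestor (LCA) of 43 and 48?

Tree insertion order: [25, 34, 48, 4, 35, 42, 31, 7, 32, 15, 13, 23, 9, 43, 20]
Tree (level-order array): [25, 4, 34, None, 7, 31, 48, None, 15, None, 32, 35, None, 13, 23, None, None, None, 42, 9, None, 20, None, None, 43]
In a BST, the LCA of p=43, q=48 is the first node v on the
root-to-leaf path with p <= v <= q (go left if both < v, right if both > v).
Walk from root:
  at 25: both 43 and 48 > 25, go right
  at 34: both 43 and 48 > 34, go right
  at 48: 43 <= 48 <= 48, this is the LCA
LCA = 48


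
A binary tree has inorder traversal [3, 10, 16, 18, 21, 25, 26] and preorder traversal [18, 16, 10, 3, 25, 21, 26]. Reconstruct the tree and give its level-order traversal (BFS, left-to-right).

Inorder:  [3, 10, 16, 18, 21, 25, 26]
Preorder: [18, 16, 10, 3, 25, 21, 26]
Algorithm: preorder visits root first, so consume preorder in order;
for each root, split the current inorder slice at that value into
left-subtree inorder and right-subtree inorder, then recurse.
Recursive splits:
  root=18; inorder splits into left=[3, 10, 16], right=[21, 25, 26]
  root=16; inorder splits into left=[3, 10], right=[]
  root=10; inorder splits into left=[3], right=[]
  root=3; inorder splits into left=[], right=[]
  root=25; inorder splits into left=[21], right=[26]
  root=21; inorder splits into left=[], right=[]
  root=26; inorder splits into left=[], right=[]
Reconstructed level-order: [18, 16, 25, 10, 21, 26, 3]


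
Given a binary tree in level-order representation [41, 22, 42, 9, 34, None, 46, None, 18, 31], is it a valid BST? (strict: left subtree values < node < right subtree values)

Level-order array: [41, 22, 42, 9, 34, None, 46, None, 18, 31]
Validate using subtree bounds (lo, hi): at each node, require lo < value < hi,
then recurse left with hi=value and right with lo=value.
Preorder trace (stopping at first violation):
  at node 41 with bounds (-inf, +inf): OK
  at node 22 with bounds (-inf, 41): OK
  at node 9 with bounds (-inf, 22): OK
  at node 18 with bounds (9, 22): OK
  at node 34 with bounds (22, 41): OK
  at node 31 with bounds (22, 34): OK
  at node 42 with bounds (41, +inf): OK
  at node 46 with bounds (42, +inf): OK
No violation found at any node.
Result: Valid BST


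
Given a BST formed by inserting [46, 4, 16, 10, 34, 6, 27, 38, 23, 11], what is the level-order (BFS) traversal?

Tree insertion order: [46, 4, 16, 10, 34, 6, 27, 38, 23, 11]
Tree (level-order array): [46, 4, None, None, 16, 10, 34, 6, 11, 27, 38, None, None, None, None, 23]
BFS from the root, enqueuing left then right child of each popped node:
  queue [46] -> pop 46, enqueue [4], visited so far: [46]
  queue [4] -> pop 4, enqueue [16], visited so far: [46, 4]
  queue [16] -> pop 16, enqueue [10, 34], visited so far: [46, 4, 16]
  queue [10, 34] -> pop 10, enqueue [6, 11], visited so far: [46, 4, 16, 10]
  queue [34, 6, 11] -> pop 34, enqueue [27, 38], visited so far: [46, 4, 16, 10, 34]
  queue [6, 11, 27, 38] -> pop 6, enqueue [none], visited so far: [46, 4, 16, 10, 34, 6]
  queue [11, 27, 38] -> pop 11, enqueue [none], visited so far: [46, 4, 16, 10, 34, 6, 11]
  queue [27, 38] -> pop 27, enqueue [23], visited so far: [46, 4, 16, 10, 34, 6, 11, 27]
  queue [38, 23] -> pop 38, enqueue [none], visited so far: [46, 4, 16, 10, 34, 6, 11, 27, 38]
  queue [23] -> pop 23, enqueue [none], visited so far: [46, 4, 16, 10, 34, 6, 11, 27, 38, 23]
Result: [46, 4, 16, 10, 34, 6, 11, 27, 38, 23]


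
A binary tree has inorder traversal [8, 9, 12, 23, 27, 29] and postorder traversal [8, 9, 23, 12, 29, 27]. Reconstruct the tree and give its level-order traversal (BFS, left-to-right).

Inorder:   [8, 9, 12, 23, 27, 29]
Postorder: [8, 9, 23, 12, 29, 27]
Algorithm: postorder visits root last, so walk postorder right-to-left;
each value is the root of the current inorder slice — split it at that
value, recurse on the right subtree first, then the left.
Recursive splits:
  root=27; inorder splits into left=[8, 9, 12, 23], right=[29]
  root=29; inorder splits into left=[], right=[]
  root=12; inorder splits into left=[8, 9], right=[23]
  root=23; inorder splits into left=[], right=[]
  root=9; inorder splits into left=[8], right=[]
  root=8; inorder splits into left=[], right=[]
Reconstructed level-order: [27, 12, 29, 9, 23, 8]


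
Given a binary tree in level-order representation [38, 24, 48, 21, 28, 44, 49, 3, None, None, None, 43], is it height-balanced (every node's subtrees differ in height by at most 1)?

Tree (level-order array): [38, 24, 48, 21, 28, 44, 49, 3, None, None, None, 43]
Definition: a tree is height-balanced if, at every node, |h(left) - h(right)| <= 1 (empty subtree has height -1).
Bottom-up per-node check:
  node 3: h_left=-1, h_right=-1, diff=0 [OK], height=0
  node 21: h_left=0, h_right=-1, diff=1 [OK], height=1
  node 28: h_left=-1, h_right=-1, diff=0 [OK], height=0
  node 24: h_left=1, h_right=0, diff=1 [OK], height=2
  node 43: h_left=-1, h_right=-1, diff=0 [OK], height=0
  node 44: h_left=0, h_right=-1, diff=1 [OK], height=1
  node 49: h_left=-1, h_right=-1, diff=0 [OK], height=0
  node 48: h_left=1, h_right=0, diff=1 [OK], height=2
  node 38: h_left=2, h_right=2, diff=0 [OK], height=3
All nodes satisfy the balance condition.
Result: Balanced


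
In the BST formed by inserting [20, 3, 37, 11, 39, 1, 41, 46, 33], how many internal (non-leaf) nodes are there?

Tree built from: [20, 3, 37, 11, 39, 1, 41, 46, 33]
Tree (level-order array): [20, 3, 37, 1, 11, 33, 39, None, None, None, None, None, None, None, 41, None, 46]
Rule: An internal node has at least one child.
Per-node child counts:
  node 20: 2 child(ren)
  node 3: 2 child(ren)
  node 1: 0 child(ren)
  node 11: 0 child(ren)
  node 37: 2 child(ren)
  node 33: 0 child(ren)
  node 39: 1 child(ren)
  node 41: 1 child(ren)
  node 46: 0 child(ren)
Matching nodes: [20, 3, 37, 39, 41]
Count of internal (non-leaf) nodes: 5


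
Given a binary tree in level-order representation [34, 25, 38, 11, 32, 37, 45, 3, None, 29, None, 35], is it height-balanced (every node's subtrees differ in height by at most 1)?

Tree (level-order array): [34, 25, 38, 11, 32, 37, 45, 3, None, 29, None, 35]
Definition: a tree is height-balanced if, at every node, |h(left) - h(right)| <= 1 (empty subtree has height -1).
Bottom-up per-node check:
  node 3: h_left=-1, h_right=-1, diff=0 [OK], height=0
  node 11: h_left=0, h_right=-1, diff=1 [OK], height=1
  node 29: h_left=-1, h_right=-1, diff=0 [OK], height=0
  node 32: h_left=0, h_right=-1, diff=1 [OK], height=1
  node 25: h_left=1, h_right=1, diff=0 [OK], height=2
  node 35: h_left=-1, h_right=-1, diff=0 [OK], height=0
  node 37: h_left=0, h_right=-1, diff=1 [OK], height=1
  node 45: h_left=-1, h_right=-1, diff=0 [OK], height=0
  node 38: h_left=1, h_right=0, diff=1 [OK], height=2
  node 34: h_left=2, h_right=2, diff=0 [OK], height=3
All nodes satisfy the balance condition.
Result: Balanced
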